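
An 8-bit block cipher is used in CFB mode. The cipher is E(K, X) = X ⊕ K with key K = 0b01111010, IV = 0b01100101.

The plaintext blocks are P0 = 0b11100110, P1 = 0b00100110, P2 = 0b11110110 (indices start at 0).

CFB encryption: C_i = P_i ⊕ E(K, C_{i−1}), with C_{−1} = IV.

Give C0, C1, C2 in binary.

C0 = 0b11111001, C1 = 0b10100101, C2 = 0b00101001

C0: E(K, 0b01100101) = 0b00011111; 0b11100110 ⊕ 0b00011111 = 0b11111001.
C1: E(K, 0b11111001) = 0b10000011; 0b00100110 ⊕ 0b10000011 = 0b10100101.
C2: E(K, 0b10100101) = 0b11011111; 0b11110110 ⊕ 0b11011111 = 0b00101001.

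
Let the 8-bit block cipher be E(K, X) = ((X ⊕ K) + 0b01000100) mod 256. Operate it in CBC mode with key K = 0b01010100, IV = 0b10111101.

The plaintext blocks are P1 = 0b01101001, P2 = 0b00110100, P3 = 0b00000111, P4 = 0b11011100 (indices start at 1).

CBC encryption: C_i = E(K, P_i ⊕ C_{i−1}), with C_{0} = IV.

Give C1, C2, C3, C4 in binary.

C1 = 0b11000100, C2 = 0b11101000, C3 = 0b11111111, C4 = 0b10111011

C1: P1 ⊕ 0b10111101 = 0b11010100; E(K, 0b11010100) = 0b11000100.
C2: P2 ⊕ 0b11000100 = 0b11110000; E(K, 0b11110000) = 0b11101000.
C3: P3 ⊕ 0b11101000 = 0b11101111; E(K, 0b11101111) = 0b11111111.
C4: P4 ⊕ 0b11111111 = 0b00100011; E(K, 0b00100011) = 0b10111011.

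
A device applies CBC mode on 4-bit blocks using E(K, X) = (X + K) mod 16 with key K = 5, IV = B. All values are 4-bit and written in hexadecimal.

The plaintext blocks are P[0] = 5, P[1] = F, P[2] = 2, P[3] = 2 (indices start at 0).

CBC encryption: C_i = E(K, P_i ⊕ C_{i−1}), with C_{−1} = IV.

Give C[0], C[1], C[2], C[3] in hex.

C[0]: P[0] ⊕ B = E; E(K, E) = 3.
C[1]: P[1] ⊕ 3 = C; E(K, C) = 1.
C[2]: P[2] ⊕ 1 = 3; E(K, 3) = 8.
C[3]: P[3] ⊕ 8 = A; E(K, A) = F.

C[0] = 3, C[1] = 1, C[2] = 8, C[3] = F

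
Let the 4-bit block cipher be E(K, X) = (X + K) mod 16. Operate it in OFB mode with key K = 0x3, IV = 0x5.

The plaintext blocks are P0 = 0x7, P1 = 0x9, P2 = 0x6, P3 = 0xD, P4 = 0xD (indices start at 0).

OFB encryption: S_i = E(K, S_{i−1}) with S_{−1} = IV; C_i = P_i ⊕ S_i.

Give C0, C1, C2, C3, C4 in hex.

C0 = 0xF, C1 = 0x2, C2 = 0x8, C3 = 0xC, C4 = 0x9

C0: S = E(K, 0x5) = 0x8; 0x7 ⊕ 0x8 = 0xF.
C1: S = E(K, 0x8) = 0xB; 0x9 ⊕ 0xB = 0x2.
C2: S = E(K, 0xB) = 0xE; 0x6 ⊕ 0xE = 0x8.
C3: S = E(K, 0xE) = 0x1; 0xD ⊕ 0x1 = 0xC.
C4: S = E(K, 0x1) = 0x4; 0xD ⊕ 0x4 = 0x9.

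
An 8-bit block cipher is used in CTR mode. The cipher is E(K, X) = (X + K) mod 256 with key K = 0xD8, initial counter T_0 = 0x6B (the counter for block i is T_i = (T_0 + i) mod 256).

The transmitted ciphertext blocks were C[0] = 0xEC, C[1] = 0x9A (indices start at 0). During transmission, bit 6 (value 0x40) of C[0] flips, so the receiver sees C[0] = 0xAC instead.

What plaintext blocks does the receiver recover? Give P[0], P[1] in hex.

CTR decryption: S_i = E(K, T_i) where T_i is the counter for block i; P_i = C_i ⊕ S_i.
Only C[0] changed, to 0xAC. In CTR, a change in C_i flips the same bit in P_i only; the keystream is unaffected. Decrypting the received ciphertext:
P[0]: T = 0x6B, S = E(K, T) = 0x43; 0xAC ⊕ 0x43 = 0xEF.
P[1]: T = 0x6C, S = E(K, T) = 0x44; 0x9A ⊕ 0x44 = 0xDE.
Blocks that differ from the original plaintext: P[0].

P[0] = 0xEF, P[1] = 0xDE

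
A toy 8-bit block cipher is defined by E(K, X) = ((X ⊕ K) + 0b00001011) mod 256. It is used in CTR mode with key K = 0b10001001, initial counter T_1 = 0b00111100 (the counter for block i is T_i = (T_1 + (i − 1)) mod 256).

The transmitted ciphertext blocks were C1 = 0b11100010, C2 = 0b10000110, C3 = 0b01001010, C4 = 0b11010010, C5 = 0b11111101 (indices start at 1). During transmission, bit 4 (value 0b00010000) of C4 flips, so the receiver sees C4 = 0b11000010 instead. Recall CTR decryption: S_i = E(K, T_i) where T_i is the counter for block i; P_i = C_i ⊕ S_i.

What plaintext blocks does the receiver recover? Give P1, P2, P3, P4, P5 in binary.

P1 = 0b00100010, P2 = 0b00111001, P3 = 0b10001000, P4 = 0b00000011, P5 = 0b00101001

Only C4 changed, to 0b11000010. In CTR, a change in C_i flips the same bit in P_i only; the keystream is unaffected. Decrypting the received ciphertext:
P1: T = 0b00111100, S = E(K, T) = 0b11000000; 0b11100010 ⊕ 0b11000000 = 0b00100010.
P2: T = 0b00111101, S = E(K, T) = 0b10111111; 0b10000110 ⊕ 0b10111111 = 0b00111001.
P3: T = 0b00111110, S = E(K, T) = 0b11000010; 0b01001010 ⊕ 0b11000010 = 0b10001000.
P4: T = 0b00111111, S = E(K, T) = 0b11000001; 0b11000010 ⊕ 0b11000001 = 0b00000011.
P5: T = 0b01000000, S = E(K, T) = 0b11010100; 0b11111101 ⊕ 0b11010100 = 0b00101001.
Blocks that differ from the original plaintext: P4.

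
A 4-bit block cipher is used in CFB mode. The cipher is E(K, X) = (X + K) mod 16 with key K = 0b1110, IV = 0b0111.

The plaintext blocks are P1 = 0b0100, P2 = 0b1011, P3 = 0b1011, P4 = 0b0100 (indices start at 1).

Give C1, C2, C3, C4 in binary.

CFB encryption: C_i = P_i ⊕ E(K, C_{i−1}), with C_{0} = IV.
C1: E(K, 0b0111) = 0b0101; 0b0100 ⊕ 0b0101 = 0b0001.
C2: E(K, 0b0001) = 0b1111; 0b1011 ⊕ 0b1111 = 0b0100.
C3: E(K, 0b0100) = 0b0010; 0b1011 ⊕ 0b0010 = 0b1001.
C4: E(K, 0b1001) = 0b0111; 0b0100 ⊕ 0b0111 = 0b0011.

C1 = 0b0001, C2 = 0b0100, C3 = 0b1001, C4 = 0b0011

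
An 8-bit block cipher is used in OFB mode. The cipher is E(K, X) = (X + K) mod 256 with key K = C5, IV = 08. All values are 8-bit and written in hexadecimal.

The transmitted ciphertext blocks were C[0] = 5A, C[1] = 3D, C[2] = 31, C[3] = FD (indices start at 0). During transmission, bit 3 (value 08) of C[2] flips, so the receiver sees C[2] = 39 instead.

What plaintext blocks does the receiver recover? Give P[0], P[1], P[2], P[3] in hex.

OFB decryption: S_i = E(K, S_{i−1}) with S_{−1} = IV; P_i = C_i ⊕ S_i.
Only C[2] changed, to 39. In OFB, a change in C_i flips the same bit in P_i only; the keystream is unaffected. Decrypting the received ciphertext:
P[0]: S = E(K, 08) = CD; 5A ⊕ CD = 97.
P[1]: S = E(K, CD) = 92; 3D ⊕ 92 = AF.
P[2]: S = E(K, 92) = 57; 39 ⊕ 57 = 6E.
P[3]: S = E(K, 57) = 1C; FD ⊕ 1C = E1.
Blocks that differ from the original plaintext: P[2].

P[0] = 97, P[1] = AF, P[2] = 6E, P[3] = E1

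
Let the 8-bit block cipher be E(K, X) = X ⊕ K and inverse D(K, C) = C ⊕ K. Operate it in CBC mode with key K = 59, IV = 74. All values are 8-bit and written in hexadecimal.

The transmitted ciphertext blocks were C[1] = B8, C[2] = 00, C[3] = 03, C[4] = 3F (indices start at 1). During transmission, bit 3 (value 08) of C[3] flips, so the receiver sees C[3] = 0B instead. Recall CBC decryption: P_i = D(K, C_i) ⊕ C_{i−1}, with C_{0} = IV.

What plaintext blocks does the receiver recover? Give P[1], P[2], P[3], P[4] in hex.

P[1] = 95, P[2] = E1, P[3] = 52, P[4] = 6D

Only C[3] changed, to 0B. In CBC, a change in C_i garbles P_i and flips the same bit in P_{i+1}. Decrypting the received ciphertext:
P[1]: D(K, B8) = E1; E1 ⊕ 74 = 95.
P[2]: D(K, 00) = 59; 59 ⊕ B8 = E1.
P[3]: D(K, 0B) = 52; 52 ⊕ 00 = 52.
P[4]: D(K, 3F) = 66; 66 ⊕ 0B = 6D.
Blocks that differ from the original plaintext: P[3], P[4].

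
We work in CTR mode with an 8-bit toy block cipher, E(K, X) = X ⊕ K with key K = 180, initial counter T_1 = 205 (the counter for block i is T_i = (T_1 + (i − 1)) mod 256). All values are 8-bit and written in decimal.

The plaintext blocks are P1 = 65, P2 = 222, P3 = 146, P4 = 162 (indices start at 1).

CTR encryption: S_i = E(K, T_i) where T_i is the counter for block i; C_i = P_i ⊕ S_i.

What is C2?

C1: T = 205, S = E(K, T) = 121; 65 ⊕ 121 = 56.
C2: T = 206, S = E(K, T) = 122; 222 ⊕ 122 = 164.

C2 = 164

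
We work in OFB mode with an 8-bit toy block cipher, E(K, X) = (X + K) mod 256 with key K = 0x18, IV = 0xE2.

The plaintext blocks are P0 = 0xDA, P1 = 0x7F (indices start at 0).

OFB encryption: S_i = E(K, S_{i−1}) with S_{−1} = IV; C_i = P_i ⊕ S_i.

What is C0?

C0 = 0x20

C0: S = E(K, 0xE2) = 0xFA; 0xDA ⊕ 0xFA = 0x20.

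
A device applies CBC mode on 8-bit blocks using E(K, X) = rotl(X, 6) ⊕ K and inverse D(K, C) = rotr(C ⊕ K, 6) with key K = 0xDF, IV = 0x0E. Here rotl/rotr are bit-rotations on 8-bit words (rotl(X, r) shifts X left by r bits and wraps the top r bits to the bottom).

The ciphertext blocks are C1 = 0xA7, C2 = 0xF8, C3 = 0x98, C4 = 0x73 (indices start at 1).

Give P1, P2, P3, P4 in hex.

CBC decryption: P_i = D(K, C_i) ⊕ C_{i−1}, with C_{0} = IV.
P1: D(K, 0xA7) = 0xE1; 0xE1 ⊕ 0x0E = 0xEF.
P2: D(K, 0xF8) = 0x9C; 0x9C ⊕ 0xA7 = 0x3B.
P3: D(K, 0x98) = 0x1D; 0x1D ⊕ 0xF8 = 0xE5.
P4: D(K, 0x73) = 0xB2; 0xB2 ⊕ 0x98 = 0x2A.

P1 = 0xEF, P2 = 0x3B, P3 = 0xE5, P4 = 0x2A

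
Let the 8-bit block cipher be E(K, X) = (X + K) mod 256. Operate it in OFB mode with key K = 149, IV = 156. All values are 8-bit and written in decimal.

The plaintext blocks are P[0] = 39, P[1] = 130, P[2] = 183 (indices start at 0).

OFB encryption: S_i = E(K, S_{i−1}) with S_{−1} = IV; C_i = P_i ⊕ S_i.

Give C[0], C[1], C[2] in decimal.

C[0]: S = E(K, 156) = 49; 39 ⊕ 49 = 22.
C[1]: S = E(K, 49) = 198; 130 ⊕ 198 = 68.
C[2]: S = E(K, 198) = 91; 183 ⊕ 91 = 236.

C[0] = 22, C[1] = 68, C[2] = 236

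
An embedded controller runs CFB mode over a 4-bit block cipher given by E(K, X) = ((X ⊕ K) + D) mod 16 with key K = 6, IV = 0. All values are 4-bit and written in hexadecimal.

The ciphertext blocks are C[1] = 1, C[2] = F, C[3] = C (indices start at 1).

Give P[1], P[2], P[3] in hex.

P[1] = 2, P[2] = B, P[3] = A

CFB decryption: P_i = C_i ⊕ E(K, C_{i−1}), with C_{0} = IV.
P[1]: E(K, 0) = 3; 1 ⊕ 3 = 2.
P[2]: E(K, 1) = 4; F ⊕ 4 = B.
P[3]: E(K, F) = 6; C ⊕ 6 = A.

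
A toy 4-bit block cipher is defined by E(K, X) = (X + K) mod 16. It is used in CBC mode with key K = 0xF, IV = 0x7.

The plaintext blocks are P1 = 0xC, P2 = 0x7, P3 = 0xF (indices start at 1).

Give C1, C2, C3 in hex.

CBC encryption: C_i = E(K, P_i ⊕ C_{i−1}), with C_{0} = IV.
C1: P1 ⊕ 0x7 = 0xB; E(K, 0xB) = 0xA.
C2: P2 ⊕ 0xA = 0xD; E(K, 0xD) = 0xC.
C3: P3 ⊕ 0xC = 0x3; E(K, 0x3) = 0x2.

C1 = 0xA, C2 = 0xC, C3 = 0x2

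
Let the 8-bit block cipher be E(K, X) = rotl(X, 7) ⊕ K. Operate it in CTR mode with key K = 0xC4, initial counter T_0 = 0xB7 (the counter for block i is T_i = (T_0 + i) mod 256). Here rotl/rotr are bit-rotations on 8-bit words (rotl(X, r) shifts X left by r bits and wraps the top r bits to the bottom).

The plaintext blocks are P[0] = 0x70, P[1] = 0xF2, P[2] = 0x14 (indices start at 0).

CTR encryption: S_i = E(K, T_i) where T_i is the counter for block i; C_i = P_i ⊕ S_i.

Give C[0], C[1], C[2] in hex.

C[0]: T = 0xB7, S = E(K, T) = 0x1F; 0x70 ⊕ 0x1F = 0x6F.
C[1]: T = 0xB8, S = E(K, T) = 0x98; 0xF2 ⊕ 0x98 = 0x6A.
C[2]: T = 0xB9, S = E(K, T) = 0x18; 0x14 ⊕ 0x18 = 0x0C.

C[0] = 0x6F, C[1] = 0x6A, C[2] = 0x0C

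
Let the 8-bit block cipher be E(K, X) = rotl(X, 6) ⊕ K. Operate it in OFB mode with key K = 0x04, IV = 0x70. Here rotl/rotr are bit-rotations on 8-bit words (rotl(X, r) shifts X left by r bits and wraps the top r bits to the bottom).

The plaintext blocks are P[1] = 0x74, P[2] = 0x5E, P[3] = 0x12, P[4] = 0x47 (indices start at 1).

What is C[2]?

OFB encryption: S_i = E(K, S_{i−1}) with S_{0} = IV; C_i = P_i ⊕ S_i.
C[1]: S = E(K, 0x70) = 0x18; 0x74 ⊕ 0x18 = 0x6C.
C[2]: S = E(K, 0x18) = 0x02; 0x5E ⊕ 0x02 = 0x5C.

C[2] = 0x5C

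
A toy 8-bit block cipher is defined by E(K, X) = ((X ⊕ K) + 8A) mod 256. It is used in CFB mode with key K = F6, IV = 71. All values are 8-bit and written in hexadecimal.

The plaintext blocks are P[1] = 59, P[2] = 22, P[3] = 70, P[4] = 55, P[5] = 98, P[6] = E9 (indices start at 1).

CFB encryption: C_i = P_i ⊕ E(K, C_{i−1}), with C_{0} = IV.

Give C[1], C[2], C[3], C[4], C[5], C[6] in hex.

C[1]: E(K, 71) = 11; 59 ⊕ 11 = 48.
C[2]: E(K, 48) = 48; 22 ⊕ 48 = 6A.
C[3]: E(K, 6A) = 26; 70 ⊕ 26 = 56.
C[4]: E(K, 56) = 2A; 55 ⊕ 2A = 7F.
C[5]: E(K, 7F) = 13; 98 ⊕ 13 = 8B.
C[6]: E(K, 8B) = 07; E9 ⊕ 07 = EE.

C[1] = 48, C[2] = 6A, C[3] = 56, C[4] = 7F, C[5] = 8B, C[6] = EE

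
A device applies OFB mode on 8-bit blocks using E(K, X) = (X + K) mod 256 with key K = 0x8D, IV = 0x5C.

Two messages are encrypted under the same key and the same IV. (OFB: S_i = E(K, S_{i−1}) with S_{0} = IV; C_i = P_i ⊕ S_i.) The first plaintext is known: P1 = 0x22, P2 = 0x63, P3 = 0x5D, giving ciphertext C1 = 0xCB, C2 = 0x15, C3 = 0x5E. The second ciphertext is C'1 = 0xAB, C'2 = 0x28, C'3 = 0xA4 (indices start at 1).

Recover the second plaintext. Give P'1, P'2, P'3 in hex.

P'1 = 0x42, P'2 = 0x5E, P'3 = 0xA7

In OFB with a reused IV, both messages share the same keystream S_i, so C_i ⊕ C'_i = P_i ⊕ P'_i and thus P'_i = P_i ⊕ C_i ⊕ C'_i.
P'1: 0x22 ⊕ 0xCB ⊕ 0xAB = 0x42.
P'2: 0x63 ⊕ 0x15 ⊕ 0x28 = 0x5E.
P'3: 0x5D ⊕ 0x5E ⊕ 0xA4 = 0xA7.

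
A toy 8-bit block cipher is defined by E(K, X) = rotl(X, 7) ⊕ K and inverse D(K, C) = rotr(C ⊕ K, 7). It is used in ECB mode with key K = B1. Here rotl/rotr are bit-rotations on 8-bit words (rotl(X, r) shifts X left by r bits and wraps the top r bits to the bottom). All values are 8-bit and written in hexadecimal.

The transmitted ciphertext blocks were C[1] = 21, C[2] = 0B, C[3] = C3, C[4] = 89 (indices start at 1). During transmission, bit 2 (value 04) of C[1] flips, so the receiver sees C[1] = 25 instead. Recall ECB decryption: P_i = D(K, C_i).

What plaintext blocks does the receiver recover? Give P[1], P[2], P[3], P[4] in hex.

P[1] = 29, P[2] = 75, P[3] = E4, P[4] = 70

Only C[1] changed, to 25. In ECB, a change in C_i affects only P_i. Decrypting the received ciphertext:
P[1]: D(K, 25) = 29.
P[2]: D(K, 0B) = 75.
P[3]: D(K, C3) = E4.
P[4]: D(K, 89) = 70.
Blocks that differ from the original plaintext: P[1].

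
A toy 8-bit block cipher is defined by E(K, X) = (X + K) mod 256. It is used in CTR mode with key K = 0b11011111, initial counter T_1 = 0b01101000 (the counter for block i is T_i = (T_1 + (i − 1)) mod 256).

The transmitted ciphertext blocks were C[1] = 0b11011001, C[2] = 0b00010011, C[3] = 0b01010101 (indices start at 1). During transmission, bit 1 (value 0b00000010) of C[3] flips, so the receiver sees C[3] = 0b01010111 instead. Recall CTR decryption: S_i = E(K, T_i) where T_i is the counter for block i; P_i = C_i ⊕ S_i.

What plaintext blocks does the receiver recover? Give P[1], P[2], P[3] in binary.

P[1] = 0b10011110, P[2] = 0b01011011, P[3] = 0b00011110

Only C[3] changed, to 0b01010111. In CTR, a change in C_i flips the same bit in P_i only; the keystream is unaffected. Decrypting the received ciphertext:
P[1]: T = 0b01101000, S = E(K, T) = 0b01000111; 0b11011001 ⊕ 0b01000111 = 0b10011110.
P[2]: T = 0b01101001, S = E(K, T) = 0b01001000; 0b00010011 ⊕ 0b01001000 = 0b01011011.
P[3]: T = 0b01101010, S = E(K, T) = 0b01001001; 0b01010111 ⊕ 0b01001001 = 0b00011110.
Blocks that differ from the original plaintext: P[3].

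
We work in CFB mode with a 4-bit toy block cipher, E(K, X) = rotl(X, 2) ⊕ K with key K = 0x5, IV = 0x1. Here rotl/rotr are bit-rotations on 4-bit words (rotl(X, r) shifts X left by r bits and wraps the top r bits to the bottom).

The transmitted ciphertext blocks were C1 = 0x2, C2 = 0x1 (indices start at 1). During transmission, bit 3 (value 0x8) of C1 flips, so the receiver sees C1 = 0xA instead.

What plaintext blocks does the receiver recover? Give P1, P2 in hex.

P1 = 0xB, P2 = 0xE

CFB decryption: P_i = C_i ⊕ E(K, C_{i−1}), with C_{0} = IV.
Only C1 changed, to 0xA. In CFB, a change in C_i flips the same bit in P_i and garbles P_{i+1}. Decrypting the received ciphertext:
P1: E(K, 0x1) = 0x1; 0xA ⊕ 0x1 = 0xB.
P2: E(K, 0xA) = 0xF; 0x1 ⊕ 0xF = 0xE.
Blocks that differ from the original plaintext: P1, P2.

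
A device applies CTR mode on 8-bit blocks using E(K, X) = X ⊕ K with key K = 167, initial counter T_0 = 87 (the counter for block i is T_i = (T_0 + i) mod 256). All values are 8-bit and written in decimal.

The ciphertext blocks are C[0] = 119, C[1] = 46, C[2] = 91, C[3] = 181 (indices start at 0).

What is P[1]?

CTR decryption: S_i = E(K, T_i) where T_i is the counter for block i; P_i = C_i ⊕ S_i.
P[1]: T = 88, S = E(K, T) = 255; 46 ⊕ 255 = 209.

P[1] = 209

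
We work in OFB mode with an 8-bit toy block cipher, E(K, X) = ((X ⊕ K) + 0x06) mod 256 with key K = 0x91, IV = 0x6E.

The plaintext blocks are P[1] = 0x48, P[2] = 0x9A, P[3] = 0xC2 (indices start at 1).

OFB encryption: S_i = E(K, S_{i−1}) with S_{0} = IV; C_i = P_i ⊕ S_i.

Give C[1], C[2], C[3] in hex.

C[1]: S = E(K, 0x6E) = 0x05; 0x48 ⊕ 0x05 = 0x4D.
C[2]: S = E(K, 0x05) = 0x9A; 0x9A ⊕ 0x9A = 0x00.
C[3]: S = E(K, 0x9A) = 0x11; 0xC2 ⊕ 0x11 = 0xD3.

C[1] = 0x4D, C[2] = 0x00, C[3] = 0xD3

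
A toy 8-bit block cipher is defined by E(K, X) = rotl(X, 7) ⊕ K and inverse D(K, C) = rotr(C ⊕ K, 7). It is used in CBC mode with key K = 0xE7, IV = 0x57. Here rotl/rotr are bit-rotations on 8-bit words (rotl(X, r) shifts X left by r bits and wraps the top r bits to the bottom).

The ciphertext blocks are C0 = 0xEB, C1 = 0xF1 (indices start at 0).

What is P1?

P1 = 0xC7

CBC decryption: P_i = D(K, C_i) ⊕ C_{i−1}, with C_{−1} = IV.
P1: D(K, 0xF1) = 0x2C; 0x2C ⊕ 0xEB = 0xC7.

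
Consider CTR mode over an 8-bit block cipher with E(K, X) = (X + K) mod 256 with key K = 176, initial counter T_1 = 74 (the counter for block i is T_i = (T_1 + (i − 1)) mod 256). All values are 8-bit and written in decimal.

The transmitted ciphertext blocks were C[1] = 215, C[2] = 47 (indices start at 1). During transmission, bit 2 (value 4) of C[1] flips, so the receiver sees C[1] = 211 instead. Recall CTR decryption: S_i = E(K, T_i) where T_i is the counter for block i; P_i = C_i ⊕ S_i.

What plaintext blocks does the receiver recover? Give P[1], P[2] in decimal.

Only C[1] changed, to 211. In CTR, a change in C_i flips the same bit in P_i only; the keystream is unaffected. Decrypting the received ciphertext:
P[1]: T = 74, S = E(K, T) = 250; 211 ⊕ 250 = 41.
P[2]: T = 75, S = E(K, T) = 251; 47 ⊕ 251 = 212.
Blocks that differ from the original plaintext: P[1].

P[1] = 41, P[2] = 212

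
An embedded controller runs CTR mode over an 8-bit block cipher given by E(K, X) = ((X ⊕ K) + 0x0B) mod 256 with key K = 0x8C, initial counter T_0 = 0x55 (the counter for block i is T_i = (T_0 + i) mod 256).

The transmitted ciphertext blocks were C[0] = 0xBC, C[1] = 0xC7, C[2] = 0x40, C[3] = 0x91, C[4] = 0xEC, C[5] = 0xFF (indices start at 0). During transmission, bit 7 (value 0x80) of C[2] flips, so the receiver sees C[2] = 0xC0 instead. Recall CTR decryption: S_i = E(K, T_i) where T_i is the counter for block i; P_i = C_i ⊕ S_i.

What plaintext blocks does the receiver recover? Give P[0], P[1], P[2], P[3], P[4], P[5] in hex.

P[0] = 0x58, P[1] = 0x22, P[2] = 0x26, P[3] = 0x4E, P[4] = 0x0C, P[5] = 0x1E

Only C[2] changed, to 0xC0. In CTR, a change in C_i flips the same bit in P_i only; the keystream is unaffected. Decrypting the received ciphertext:
P[0]: T = 0x55, S = E(K, T) = 0xE4; 0xBC ⊕ 0xE4 = 0x58.
P[1]: T = 0x56, S = E(K, T) = 0xE5; 0xC7 ⊕ 0xE5 = 0x22.
P[2]: T = 0x57, S = E(K, T) = 0xE6; 0xC0 ⊕ 0xE6 = 0x26.
P[3]: T = 0x58, S = E(K, T) = 0xDF; 0x91 ⊕ 0xDF = 0x4E.
P[4]: T = 0x59, S = E(K, T) = 0xE0; 0xEC ⊕ 0xE0 = 0x0C.
P[5]: T = 0x5A, S = E(K, T) = 0xE1; 0xFF ⊕ 0xE1 = 0x1E.
Blocks that differ from the original plaintext: P[2].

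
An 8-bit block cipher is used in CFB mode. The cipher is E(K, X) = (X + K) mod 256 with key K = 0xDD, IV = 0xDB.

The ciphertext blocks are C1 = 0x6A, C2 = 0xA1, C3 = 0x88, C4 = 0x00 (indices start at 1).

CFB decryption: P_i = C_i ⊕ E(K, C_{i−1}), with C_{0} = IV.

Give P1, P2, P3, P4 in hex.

P1 = 0xD2, P2 = 0xE6, P3 = 0xF6, P4 = 0x65

P1: E(K, 0xDB) = 0xB8; 0x6A ⊕ 0xB8 = 0xD2.
P2: E(K, 0x6A) = 0x47; 0xA1 ⊕ 0x47 = 0xE6.
P3: E(K, 0xA1) = 0x7E; 0x88 ⊕ 0x7E = 0xF6.
P4: E(K, 0x88) = 0x65; 0x00 ⊕ 0x65 = 0x65.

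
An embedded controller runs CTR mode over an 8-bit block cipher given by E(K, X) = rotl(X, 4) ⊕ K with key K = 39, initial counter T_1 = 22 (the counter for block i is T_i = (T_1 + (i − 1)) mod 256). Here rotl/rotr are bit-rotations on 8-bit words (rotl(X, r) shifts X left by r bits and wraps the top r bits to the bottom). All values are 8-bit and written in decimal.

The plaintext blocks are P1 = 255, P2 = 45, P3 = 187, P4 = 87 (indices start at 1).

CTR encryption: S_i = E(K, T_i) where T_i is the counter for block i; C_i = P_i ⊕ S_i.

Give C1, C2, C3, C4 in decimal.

C1 = 185, C2 = 123, C3 = 29, C4 = 225

C1: T = 22, S = E(K, T) = 70; 255 ⊕ 70 = 185.
C2: T = 23, S = E(K, T) = 86; 45 ⊕ 86 = 123.
C3: T = 24, S = E(K, T) = 166; 187 ⊕ 166 = 29.
C4: T = 25, S = E(K, T) = 182; 87 ⊕ 182 = 225.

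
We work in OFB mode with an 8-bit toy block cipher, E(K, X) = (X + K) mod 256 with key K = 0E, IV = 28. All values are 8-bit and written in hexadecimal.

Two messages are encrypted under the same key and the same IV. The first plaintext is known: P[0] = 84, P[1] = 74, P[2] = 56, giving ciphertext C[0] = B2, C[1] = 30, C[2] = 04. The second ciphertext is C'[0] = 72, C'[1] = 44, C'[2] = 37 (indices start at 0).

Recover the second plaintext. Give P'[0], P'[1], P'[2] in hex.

In OFB with a reused IV, both messages share the same keystream S_i, so C_i ⊕ C'_i = P_i ⊕ P'_i and thus P'_i = P_i ⊕ C_i ⊕ C'_i.
P'[0]: 84 ⊕ B2 ⊕ 72 = 44.
P'[1]: 74 ⊕ 30 ⊕ 44 = 00.
P'[2]: 56 ⊕ 04 ⊕ 37 = 65.

P'[0] = 44, P'[1] = 00, P'[2] = 65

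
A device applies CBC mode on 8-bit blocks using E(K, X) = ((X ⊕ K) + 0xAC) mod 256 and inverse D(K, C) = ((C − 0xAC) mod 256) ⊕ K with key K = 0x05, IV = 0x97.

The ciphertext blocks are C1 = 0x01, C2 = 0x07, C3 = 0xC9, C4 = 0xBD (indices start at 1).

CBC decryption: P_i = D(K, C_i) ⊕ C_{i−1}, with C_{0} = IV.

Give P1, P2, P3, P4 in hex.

P1 = 0xC7, P2 = 0x5F, P3 = 0x1F, P4 = 0xDD

P1: D(K, 0x01) = 0x50; 0x50 ⊕ 0x97 = 0xC7.
P2: D(K, 0x07) = 0x5E; 0x5E ⊕ 0x01 = 0x5F.
P3: D(K, 0xC9) = 0x18; 0x18 ⊕ 0x07 = 0x1F.
P4: D(K, 0xBD) = 0x14; 0x14 ⊕ 0xC9 = 0xDD.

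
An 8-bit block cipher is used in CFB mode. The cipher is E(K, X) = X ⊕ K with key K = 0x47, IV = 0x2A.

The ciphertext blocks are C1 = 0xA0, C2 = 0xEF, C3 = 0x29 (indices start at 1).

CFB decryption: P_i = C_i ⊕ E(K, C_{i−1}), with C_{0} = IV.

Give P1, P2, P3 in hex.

P1 = 0xCD, P2 = 0x08, P3 = 0x81

P1: E(K, 0x2A) = 0x6D; 0xA0 ⊕ 0x6D = 0xCD.
P2: E(K, 0xA0) = 0xE7; 0xEF ⊕ 0xE7 = 0x08.
P3: E(K, 0xEF) = 0xA8; 0x29 ⊕ 0xA8 = 0x81.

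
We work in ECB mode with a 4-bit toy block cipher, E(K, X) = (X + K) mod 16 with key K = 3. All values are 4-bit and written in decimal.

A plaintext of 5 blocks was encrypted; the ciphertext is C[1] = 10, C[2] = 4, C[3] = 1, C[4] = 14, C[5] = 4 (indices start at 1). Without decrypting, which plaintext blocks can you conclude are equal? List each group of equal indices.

ECB encrypts each block independently with the same key, so equal ciphertext blocks imply equal plaintext blocks.
C[2] = C[5] = 4, so P[2] = P[5].

P[2] = P[5]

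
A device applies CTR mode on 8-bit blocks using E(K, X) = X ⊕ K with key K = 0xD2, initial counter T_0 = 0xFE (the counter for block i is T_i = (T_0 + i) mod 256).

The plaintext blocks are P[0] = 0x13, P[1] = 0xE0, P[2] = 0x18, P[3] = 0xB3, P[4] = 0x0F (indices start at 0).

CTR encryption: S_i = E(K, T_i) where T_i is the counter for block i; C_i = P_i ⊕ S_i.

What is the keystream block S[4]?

C[0]: T = 0xFE, S = E(K, T) = 0x2C; 0x13 ⊕ 0x2C = 0x3F.
C[1]: T = 0xFF, S = E(K, T) = 0x2D; 0xE0 ⊕ 0x2D = 0xCD.
C[2]: T = 0x00, S = E(K, T) = 0xD2; 0x18 ⊕ 0xD2 = 0xCA.
C[3]: T = 0x01, S = E(K, T) = 0xD3; 0xB3 ⊕ 0xD3 = 0x60.
C[4]: T = 0x02, S = E(K, T) = 0xD0; 0x0F ⊕ 0xD0 = 0xDF.
So S[4] = 0xD0.

0xD0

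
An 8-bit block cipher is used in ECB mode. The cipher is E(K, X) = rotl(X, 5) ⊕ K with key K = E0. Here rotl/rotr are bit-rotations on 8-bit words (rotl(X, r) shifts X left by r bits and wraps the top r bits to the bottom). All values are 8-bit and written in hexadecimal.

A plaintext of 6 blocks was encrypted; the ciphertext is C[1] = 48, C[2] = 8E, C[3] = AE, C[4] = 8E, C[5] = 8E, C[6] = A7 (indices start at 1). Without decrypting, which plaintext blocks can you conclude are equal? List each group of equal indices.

P[2] = P[4] = P[5]

ECB encrypts each block independently with the same key, so equal ciphertext blocks imply equal plaintext blocks.
C[2] = C[4] = C[5] = 8E, so P[2] = P[4] = P[5].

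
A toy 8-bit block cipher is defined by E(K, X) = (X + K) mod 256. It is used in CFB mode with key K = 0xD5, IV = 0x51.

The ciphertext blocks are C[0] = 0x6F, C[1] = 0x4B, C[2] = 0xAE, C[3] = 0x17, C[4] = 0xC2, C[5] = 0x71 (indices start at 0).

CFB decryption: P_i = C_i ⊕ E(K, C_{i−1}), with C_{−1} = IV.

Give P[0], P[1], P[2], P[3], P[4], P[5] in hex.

P[0] = 0x49, P[1] = 0x0F, P[2] = 0x8E, P[3] = 0x94, P[4] = 0x2E, P[5] = 0xE6

P[0]: E(K, 0x51) = 0x26; 0x6F ⊕ 0x26 = 0x49.
P[1]: E(K, 0x6F) = 0x44; 0x4B ⊕ 0x44 = 0x0F.
P[2]: E(K, 0x4B) = 0x20; 0xAE ⊕ 0x20 = 0x8E.
P[3]: E(K, 0xAE) = 0x83; 0x17 ⊕ 0x83 = 0x94.
P[4]: E(K, 0x17) = 0xEC; 0xC2 ⊕ 0xEC = 0x2E.
P[5]: E(K, 0xC2) = 0x97; 0x71 ⊕ 0x97 = 0xE6.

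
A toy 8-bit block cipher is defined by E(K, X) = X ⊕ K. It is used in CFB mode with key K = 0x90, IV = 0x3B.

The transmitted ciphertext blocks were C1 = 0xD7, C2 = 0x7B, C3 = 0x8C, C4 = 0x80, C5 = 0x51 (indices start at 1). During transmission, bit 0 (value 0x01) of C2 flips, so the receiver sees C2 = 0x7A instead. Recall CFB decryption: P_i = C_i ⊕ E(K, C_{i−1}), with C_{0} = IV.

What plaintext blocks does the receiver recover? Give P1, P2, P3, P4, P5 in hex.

P1 = 0x7C, P2 = 0x3D, P3 = 0x66, P4 = 0x9C, P5 = 0x41

Only C2 changed, to 0x7A. In CFB, a change in C_i flips the same bit in P_i and garbles P_{i+1}. Decrypting the received ciphertext:
P1: E(K, 0x3B) = 0xAB; 0xD7 ⊕ 0xAB = 0x7C.
P2: E(K, 0xD7) = 0x47; 0x7A ⊕ 0x47 = 0x3D.
P3: E(K, 0x7A) = 0xEA; 0x8C ⊕ 0xEA = 0x66.
P4: E(K, 0x8C) = 0x1C; 0x80 ⊕ 0x1C = 0x9C.
P5: E(K, 0x80) = 0x10; 0x51 ⊕ 0x10 = 0x41.
Blocks that differ from the original plaintext: P2, P3.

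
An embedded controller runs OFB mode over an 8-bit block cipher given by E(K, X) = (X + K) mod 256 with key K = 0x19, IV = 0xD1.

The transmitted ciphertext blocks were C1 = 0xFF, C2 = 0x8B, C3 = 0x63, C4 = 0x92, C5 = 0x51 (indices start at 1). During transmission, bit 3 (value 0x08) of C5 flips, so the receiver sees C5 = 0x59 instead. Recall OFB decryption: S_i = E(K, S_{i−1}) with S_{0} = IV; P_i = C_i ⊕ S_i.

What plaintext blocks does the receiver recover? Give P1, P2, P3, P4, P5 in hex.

P1 = 0x15, P2 = 0x88, P3 = 0x7F, P4 = 0xA7, P5 = 0x17

Only C5 changed, to 0x59. In OFB, a change in C_i flips the same bit in P_i only; the keystream is unaffected. Decrypting the received ciphertext:
P1: S = E(K, 0xD1) = 0xEA; 0xFF ⊕ 0xEA = 0x15.
P2: S = E(K, 0xEA) = 0x03; 0x8B ⊕ 0x03 = 0x88.
P3: S = E(K, 0x03) = 0x1C; 0x63 ⊕ 0x1C = 0x7F.
P4: S = E(K, 0x1C) = 0x35; 0x92 ⊕ 0x35 = 0xA7.
P5: S = E(K, 0x35) = 0x4E; 0x59 ⊕ 0x4E = 0x17.
Blocks that differ from the original plaintext: P5.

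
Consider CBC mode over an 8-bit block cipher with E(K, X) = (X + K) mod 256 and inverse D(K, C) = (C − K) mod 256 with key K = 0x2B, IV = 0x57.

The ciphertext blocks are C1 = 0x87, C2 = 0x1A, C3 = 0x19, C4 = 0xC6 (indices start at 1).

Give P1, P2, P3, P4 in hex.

P1 = 0x0B, P2 = 0x68, P3 = 0xF4, P4 = 0x82

CBC decryption: P_i = D(K, C_i) ⊕ C_{i−1}, with C_{0} = IV.
P1: D(K, 0x87) = 0x5C; 0x5C ⊕ 0x57 = 0x0B.
P2: D(K, 0x1A) = 0xEF; 0xEF ⊕ 0x87 = 0x68.
P3: D(K, 0x19) = 0xEE; 0xEE ⊕ 0x1A = 0xF4.
P4: D(K, 0xC6) = 0x9B; 0x9B ⊕ 0x19 = 0x82.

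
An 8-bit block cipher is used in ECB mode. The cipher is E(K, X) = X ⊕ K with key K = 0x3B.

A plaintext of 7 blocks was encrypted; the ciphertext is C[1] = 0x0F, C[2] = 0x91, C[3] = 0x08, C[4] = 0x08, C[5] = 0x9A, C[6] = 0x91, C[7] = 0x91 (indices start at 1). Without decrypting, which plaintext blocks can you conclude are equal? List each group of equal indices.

P[2] = P[6] = P[7]; P[3] = P[4]

ECB encrypts each block independently with the same key, so equal ciphertext blocks imply equal plaintext blocks.
C[2] = C[6] = C[7] = 0x91, so P[2] = P[6] = P[7].
C[3] = C[4] = 0x08, so P[3] = P[4].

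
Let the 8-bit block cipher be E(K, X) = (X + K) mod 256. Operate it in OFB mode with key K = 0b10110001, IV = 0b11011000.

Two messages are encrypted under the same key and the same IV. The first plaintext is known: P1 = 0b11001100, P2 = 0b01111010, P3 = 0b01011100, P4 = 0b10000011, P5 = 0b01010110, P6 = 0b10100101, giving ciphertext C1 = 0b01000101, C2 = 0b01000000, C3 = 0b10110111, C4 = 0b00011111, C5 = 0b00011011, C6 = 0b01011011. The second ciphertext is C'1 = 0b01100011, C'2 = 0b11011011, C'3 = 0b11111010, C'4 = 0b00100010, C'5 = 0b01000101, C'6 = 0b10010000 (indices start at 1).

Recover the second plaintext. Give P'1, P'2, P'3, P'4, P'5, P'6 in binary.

In OFB with a reused IV, both messages share the same keystream S_i, so C_i ⊕ C'_i = P_i ⊕ P'_i and thus P'_i = P_i ⊕ C_i ⊕ C'_i.
P'1: 0b11001100 ⊕ 0b01000101 ⊕ 0b01100011 = 0b11101010.
P'2: 0b01111010 ⊕ 0b01000000 ⊕ 0b11011011 = 0b11100001.
P'3: 0b01011100 ⊕ 0b10110111 ⊕ 0b11111010 = 0b00010001.
P'4: 0b10000011 ⊕ 0b00011111 ⊕ 0b00100010 = 0b10111110.
P'5: 0b01010110 ⊕ 0b00011011 ⊕ 0b01000101 = 0b00001000.
P'6: 0b10100101 ⊕ 0b01011011 ⊕ 0b10010000 = 0b01101110.

P'1 = 0b11101010, P'2 = 0b11100001, P'3 = 0b00010001, P'4 = 0b10111110, P'5 = 0b00001000, P'6 = 0b01101110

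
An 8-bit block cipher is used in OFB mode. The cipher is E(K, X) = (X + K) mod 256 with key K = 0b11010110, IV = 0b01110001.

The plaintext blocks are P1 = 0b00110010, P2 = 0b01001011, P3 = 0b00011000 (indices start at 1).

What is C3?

OFB encryption: S_i = E(K, S_{i−1}) with S_{0} = IV; C_i = P_i ⊕ S_i.
C1: S = E(K, 0b01110001) = 0b01000111; 0b00110010 ⊕ 0b01000111 = 0b01110101.
C2: S = E(K, 0b01000111) = 0b00011101; 0b01001011 ⊕ 0b00011101 = 0b01010110.
C3: S = E(K, 0b00011101) = 0b11110011; 0b00011000 ⊕ 0b11110011 = 0b11101011.

C3 = 0b11101011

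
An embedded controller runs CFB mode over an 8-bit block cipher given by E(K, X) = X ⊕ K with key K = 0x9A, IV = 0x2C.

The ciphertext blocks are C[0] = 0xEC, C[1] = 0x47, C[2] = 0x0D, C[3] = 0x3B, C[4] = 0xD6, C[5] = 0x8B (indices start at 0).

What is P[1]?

P[1] = 0x31

CFB decryption: P_i = C_i ⊕ E(K, C_{i−1}), with C_{−1} = IV.
P[1]: E(K, 0xEC) = 0x76; 0x47 ⊕ 0x76 = 0x31.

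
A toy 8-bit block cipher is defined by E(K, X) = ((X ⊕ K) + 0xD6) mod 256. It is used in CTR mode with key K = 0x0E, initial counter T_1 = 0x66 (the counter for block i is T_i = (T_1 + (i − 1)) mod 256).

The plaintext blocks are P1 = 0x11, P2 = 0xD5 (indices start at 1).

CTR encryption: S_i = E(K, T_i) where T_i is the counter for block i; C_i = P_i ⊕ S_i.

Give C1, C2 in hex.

C1: T = 0x66, S = E(K, T) = 0x3E; 0x11 ⊕ 0x3E = 0x2F.
C2: T = 0x67, S = E(K, T) = 0x3F; 0xD5 ⊕ 0x3F = 0xEA.

C1 = 0x2F, C2 = 0xEA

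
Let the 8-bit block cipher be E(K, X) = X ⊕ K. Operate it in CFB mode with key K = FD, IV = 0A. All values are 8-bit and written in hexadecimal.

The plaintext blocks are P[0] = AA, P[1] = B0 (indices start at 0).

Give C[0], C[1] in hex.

CFB encryption: C_i = P_i ⊕ E(K, C_{i−1}), with C_{−1} = IV.
C[0]: E(K, 0A) = F7; AA ⊕ F7 = 5D.
C[1]: E(K, 5D) = A0; B0 ⊕ A0 = 10.

C[0] = 5D, C[1] = 10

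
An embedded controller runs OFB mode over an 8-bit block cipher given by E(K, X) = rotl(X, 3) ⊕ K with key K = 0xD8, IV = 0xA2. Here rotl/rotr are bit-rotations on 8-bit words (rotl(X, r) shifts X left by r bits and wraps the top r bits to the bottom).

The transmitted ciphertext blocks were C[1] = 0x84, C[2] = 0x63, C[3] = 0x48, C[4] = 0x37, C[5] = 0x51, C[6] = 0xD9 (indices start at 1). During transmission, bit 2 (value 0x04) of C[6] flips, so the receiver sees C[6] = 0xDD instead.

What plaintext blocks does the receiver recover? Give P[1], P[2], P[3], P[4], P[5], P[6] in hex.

OFB decryption: S_i = E(K, S_{i−1}) with S_{0} = IV; P_i = C_i ⊕ S_i.
Only C[6] changed, to 0xDD. In OFB, a change in C_i flips the same bit in P_i only; the keystream is unaffected. Decrypting the received ciphertext:
P[1]: S = E(K, 0xA2) = 0xCD; 0x84 ⊕ 0xCD = 0x49.
P[2]: S = E(K, 0xCD) = 0xB6; 0x63 ⊕ 0xB6 = 0xD5.
P[3]: S = E(K, 0xB6) = 0x6D; 0x48 ⊕ 0x6D = 0x25.
P[4]: S = E(K, 0x6D) = 0xB3; 0x37 ⊕ 0xB3 = 0x84.
P[5]: S = E(K, 0xB3) = 0x45; 0x51 ⊕ 0x45 = 0x14.
P[6]: S = E(K, 0x45) = 0xF2; 0xDD ⊕ 0xF2 = 0x2F.
Blocks that differ from the original plaintext: P[6].

P[1] = 0x49, P[2] = 0xD5, P[3] = 0x25, P[4] = 0x84, P[5] = 0x14, P[6] = 0x2F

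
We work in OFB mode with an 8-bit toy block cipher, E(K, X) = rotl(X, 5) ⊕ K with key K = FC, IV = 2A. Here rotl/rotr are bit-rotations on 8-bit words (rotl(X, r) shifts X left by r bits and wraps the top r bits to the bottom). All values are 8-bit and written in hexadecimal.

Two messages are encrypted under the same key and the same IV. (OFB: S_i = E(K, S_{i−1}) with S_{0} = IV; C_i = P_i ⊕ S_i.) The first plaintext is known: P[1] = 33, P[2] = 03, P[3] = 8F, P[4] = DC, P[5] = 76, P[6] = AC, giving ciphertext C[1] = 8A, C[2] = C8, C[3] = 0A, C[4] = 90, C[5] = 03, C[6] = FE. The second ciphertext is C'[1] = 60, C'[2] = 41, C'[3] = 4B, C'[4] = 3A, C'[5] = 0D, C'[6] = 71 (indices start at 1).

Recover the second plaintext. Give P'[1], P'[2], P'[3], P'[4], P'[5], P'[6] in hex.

In OFB with a reused IV, both messages share the same keystream S_i, so C_i ⊕ C'_i = P_i ⊕ P'_i and thus P'_i = P_i ⊕ C_i ⊕ C'_i.
P'[1]: 33 ⊕ 8A ⊕ 60 = D9.
P'[2]: 03 ⊕ C8 ⊕ 41 = 8A.
P'[3]: 8F ⊕ 0A ⊕ 4B = CE.
P'[4]: DC ⊕ 90 ⊕ 3A = 76.
P'[5]: 76 ⊕ 03 ⊕ 0D = 78.
P'[6]: AC ⊕ FE ⊕ 71 = 23.

P'[1] = D9, P'[2] = 8A, P'[3] = CE, P'[4] = 76, P'[5] = 78, P'[6] = 23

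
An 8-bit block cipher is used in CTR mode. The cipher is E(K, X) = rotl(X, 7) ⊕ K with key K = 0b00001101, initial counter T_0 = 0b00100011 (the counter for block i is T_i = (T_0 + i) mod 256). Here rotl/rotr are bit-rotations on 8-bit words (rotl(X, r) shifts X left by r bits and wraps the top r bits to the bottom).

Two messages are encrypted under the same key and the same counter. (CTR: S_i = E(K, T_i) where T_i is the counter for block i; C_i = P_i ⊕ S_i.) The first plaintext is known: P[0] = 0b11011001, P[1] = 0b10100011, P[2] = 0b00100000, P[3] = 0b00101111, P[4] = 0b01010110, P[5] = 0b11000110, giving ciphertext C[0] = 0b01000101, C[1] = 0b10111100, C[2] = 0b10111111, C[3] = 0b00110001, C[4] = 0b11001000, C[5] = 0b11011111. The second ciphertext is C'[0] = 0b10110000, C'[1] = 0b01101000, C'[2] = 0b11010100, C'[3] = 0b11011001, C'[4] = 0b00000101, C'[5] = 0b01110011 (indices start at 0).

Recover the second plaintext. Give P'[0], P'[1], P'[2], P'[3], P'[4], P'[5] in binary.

In CTR with a reused counter, both messages share the same keystream S_i, so C_i ⊕ C'_i = P_i ⊕ P'_i and thus P'_i = P_i ⊕ C_i ⊕ C'_i.
P'[0]: 0b11011001 ⊕ 0b01000101 ⊕ 0b10110000 = 0b00101100.
P'[1]: 0b10100011 ⊕ 0b10111100 ⊕ 0b01101000 = 0b01110111.
P'[2]: 0b00100000 ⊕ 0b10111111 ⊕ 0b11010100 = 0b01001011.
P'[3]: 0b00101111 ⊕ 0b00110001 ⊕ 0b11011001 = 0b11000111.
P'[4]: 0b01010110 ⊕ 0b11001000 ⊕ 0b00000101 = 0b10011011.
P'[5]: 0b11000110 ⊕ 0b11011111 ⊕ 0b01110011 = 0b01101010.

P'[0] = 0b00101100, P'[1] = 0b01110111, P'[2] = 0b01001011, P'[3] = 0b11000111, P'[4] = 0b10011011, P'[5] = 0b01101010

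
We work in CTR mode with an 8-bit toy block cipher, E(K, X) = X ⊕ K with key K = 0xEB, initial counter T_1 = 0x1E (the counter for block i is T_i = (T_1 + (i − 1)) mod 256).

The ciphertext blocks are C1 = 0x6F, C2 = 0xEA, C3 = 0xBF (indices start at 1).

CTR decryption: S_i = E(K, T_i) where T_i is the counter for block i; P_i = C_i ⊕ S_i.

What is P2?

P2: T = 0x1F, S = E(K, T) = 0xF4; 0xEA ⊕ 0xF4 = 0x1E.

P2 = 0x1E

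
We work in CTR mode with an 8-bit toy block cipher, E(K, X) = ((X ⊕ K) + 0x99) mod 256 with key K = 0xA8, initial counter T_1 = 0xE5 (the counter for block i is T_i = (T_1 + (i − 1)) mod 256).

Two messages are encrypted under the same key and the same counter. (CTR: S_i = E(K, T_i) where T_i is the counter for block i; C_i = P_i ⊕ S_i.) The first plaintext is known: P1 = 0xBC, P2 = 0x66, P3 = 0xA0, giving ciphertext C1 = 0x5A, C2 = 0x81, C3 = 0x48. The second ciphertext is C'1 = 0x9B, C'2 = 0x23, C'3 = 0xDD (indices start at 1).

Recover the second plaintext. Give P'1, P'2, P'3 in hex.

In CTR with a reused counter, both messages share the same keystream S_i, so C_i ⊕ C'_i = P_i ⊕ P'_i and thus P'_i = P_i ⊕ C_i ⊕ C'_i.
P'1: 0xBC ⊕ 0x5A ⊕ 0x9B = 0x7D.
P'2: 0x66 ⊕ 0x81 ⊕ 0x23 = 0xC4.
P'3: 0xA0 ⊕ 0x48 ⊕ 0xDD = 0x35.

P'1 = 0x7D, P'2 = 0xC4, P'3 = 0x35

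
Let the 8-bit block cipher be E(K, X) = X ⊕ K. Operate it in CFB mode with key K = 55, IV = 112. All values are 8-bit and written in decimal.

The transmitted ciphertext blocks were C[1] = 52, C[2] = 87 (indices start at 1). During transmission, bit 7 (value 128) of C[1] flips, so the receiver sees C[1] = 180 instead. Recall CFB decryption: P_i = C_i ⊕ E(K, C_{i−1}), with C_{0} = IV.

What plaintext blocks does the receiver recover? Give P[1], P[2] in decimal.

Only C[1] changed, to 180. In CFB, a change in C_i flips the same bit in P_i and garbles P_{i+1}. Decrypting the received ciphertext:
P[1]: E(K, 112) = 71; 180 ⊕ 71 = 243.
P[2]: E(K, 180) = 131; 87 ⊕ 131 = 212.
Blocks that differ from the original plaintext: P[1], P[2].

P[1] = 243, P[2] = 212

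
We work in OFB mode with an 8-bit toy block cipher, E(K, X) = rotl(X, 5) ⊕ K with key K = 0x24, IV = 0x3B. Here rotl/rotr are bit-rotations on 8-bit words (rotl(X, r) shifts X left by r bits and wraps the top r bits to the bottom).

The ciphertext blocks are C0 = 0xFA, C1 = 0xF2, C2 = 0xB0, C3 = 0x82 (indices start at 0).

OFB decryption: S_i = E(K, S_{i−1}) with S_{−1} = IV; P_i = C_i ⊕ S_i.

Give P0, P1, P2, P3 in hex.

P0 = 0xB9, P1 = 0xBE, P2 = 0x1D, P3 = 0x13

P0: S = E(K, 0x3B) = 0x43; 0xFA ⊕ 0x43 = 0xB9.
P1: S = E(K, 0x43) = 0x4C; 0xF2 ⊕ 0x4C = 0xBE.
P2: S = E(K, 0x4C) = 0xAD; 0xB0 ⊕ 0xAD = 0x1D.
P3: S = E(K, 0xAD) = 0x91; 0x82 ⊕ 0x91 = 0x13.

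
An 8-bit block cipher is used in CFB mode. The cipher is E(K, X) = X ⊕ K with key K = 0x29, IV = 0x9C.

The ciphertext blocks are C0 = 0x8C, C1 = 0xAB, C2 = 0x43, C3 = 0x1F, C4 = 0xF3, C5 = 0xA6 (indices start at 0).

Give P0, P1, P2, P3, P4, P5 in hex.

CFB decryption: P_i = C_i ⊕ E(K, C_{i−1}), with C_{−1} = IV.
P0: E(K, 0x9C) = 0xB5; 0x8C ⊕ 0xB5 = 0x39.
P1: E(K, 0x8C) = 0xA5; 0xAB ⊕ 0xA5 = 0x0E.
P2: E(K, 0xAB) = 0x82; 0x43 ⊕ 0x82 = 0xC1.
P3: E(K, 0x43) = 0x6A; 0x1F ⊕ 0x6A = 0x75.
P4: E(K, 0x1F) = 0x36; 0xF3 ⊕ 0x36 = 0xC5.
P5: E(K, 0xF3) = 0xDA; 0xA6 ⊕ 0xDA = 0x7C.

P0 = 0x39, P1 = 0x0E, P2 = 0xC1, P3 = 0x75, P4 = 0xC5, P5 = 0x7C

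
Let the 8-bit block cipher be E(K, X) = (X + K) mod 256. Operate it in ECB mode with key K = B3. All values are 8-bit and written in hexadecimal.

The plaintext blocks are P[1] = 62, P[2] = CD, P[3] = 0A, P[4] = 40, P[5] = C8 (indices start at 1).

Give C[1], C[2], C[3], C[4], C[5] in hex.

ECB encryption: C_i = E(K, P_i).
C[1]: E(K, 62) = 15.
C[2]: E(K, CD) = 80.
C[3]: E(K, 0A) = BD.
C[4]: E(K, 40) = F3.
C[5]: E(K, C8) = 7B.

C[1] = 15, C[2] = 80, C[3] = BD, C[4] = F3, C[5] = 7B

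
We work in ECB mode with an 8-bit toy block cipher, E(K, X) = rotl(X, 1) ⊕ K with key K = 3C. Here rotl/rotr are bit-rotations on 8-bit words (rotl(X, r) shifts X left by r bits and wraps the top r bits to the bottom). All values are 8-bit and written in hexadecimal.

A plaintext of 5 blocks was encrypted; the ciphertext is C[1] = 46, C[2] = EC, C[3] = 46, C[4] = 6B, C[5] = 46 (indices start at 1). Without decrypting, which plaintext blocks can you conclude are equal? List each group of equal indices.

P[1] = P[3] = P[5]

ECB encrypts each block independently with the same key, so equal ciphertext blocks imply equal plaintext blocks.
C[1] = C[3] = C[5] = 46, so P[1] = P[3] = P[5].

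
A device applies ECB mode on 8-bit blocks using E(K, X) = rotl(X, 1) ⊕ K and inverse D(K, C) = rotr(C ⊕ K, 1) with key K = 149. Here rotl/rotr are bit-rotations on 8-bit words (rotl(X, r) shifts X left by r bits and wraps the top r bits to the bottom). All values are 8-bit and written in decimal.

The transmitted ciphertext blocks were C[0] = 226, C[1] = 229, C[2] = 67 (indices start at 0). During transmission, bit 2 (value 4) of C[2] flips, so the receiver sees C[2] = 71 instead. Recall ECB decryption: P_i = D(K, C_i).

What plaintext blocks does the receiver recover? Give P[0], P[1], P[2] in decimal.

P[0] = 187, P[1] = 56, P[2] = 105

Only C[2] changed, to 71. In ECB, a change in C_i affects only P_i. Decrypting the received ciphertext:
P[0]: D(K, 226) = 187.
P[1]: D(K, 229) = 56.
P[2]: D(K, 71) = 105.
Blocks that differ from the original plaintext: P[2].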